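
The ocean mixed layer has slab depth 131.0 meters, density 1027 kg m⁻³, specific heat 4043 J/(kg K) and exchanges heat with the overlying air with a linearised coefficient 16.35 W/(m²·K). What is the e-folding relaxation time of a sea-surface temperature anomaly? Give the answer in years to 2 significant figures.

Areal heat capacity C = ρ c_p D = 1027 × 4043 × 131.0 = 5.44×10^8 J m⁻² K⁻¹.
Relaxation time τ = C / λ = 5.44×10^8 / 16.35 = 3.33×10^7 s.
In years: 3.33×10^7 s / (3.156×10^7 s/year) = 1.05 years.

1.1 years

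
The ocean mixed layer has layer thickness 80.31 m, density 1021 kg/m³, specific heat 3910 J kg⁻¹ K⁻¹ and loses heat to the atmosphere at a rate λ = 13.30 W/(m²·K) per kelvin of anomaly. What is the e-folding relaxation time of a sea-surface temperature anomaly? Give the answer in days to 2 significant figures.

280 days

Areal heat capacity C = ρ c_p D = 1021 × 3910 × 80.31 = 3.21×10^8 J m⁻² K⁻¹.
Relaxation time τ = C / λ = 3.21×10^8 / 13.30 = 2.41×10^7 s.
In days: 2.41×10^7 s / (86400 s/day) = 279 days.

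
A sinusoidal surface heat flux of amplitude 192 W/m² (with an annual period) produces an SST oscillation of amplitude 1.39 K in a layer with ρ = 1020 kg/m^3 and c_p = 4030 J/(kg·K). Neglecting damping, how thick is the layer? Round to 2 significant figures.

170 m

ω = 2π / 3.15×10^7 s = 1.99×10^-7 s⁻¹.
Required C = F₀ / (A ω) = 192 / (1.39 × 1.99×10^-7) = 6.93×10^8 J/(m²·K).
D = C / (ρ c_p) = 6.93×10^8 / (1020 × 4030) = 169 m.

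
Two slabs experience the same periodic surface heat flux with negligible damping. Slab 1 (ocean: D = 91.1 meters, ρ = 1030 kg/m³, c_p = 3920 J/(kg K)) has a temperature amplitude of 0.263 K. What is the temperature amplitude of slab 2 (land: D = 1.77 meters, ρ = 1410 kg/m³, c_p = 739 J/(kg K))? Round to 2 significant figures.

52 K

C_ocean = 3.68×10^8 J/(m²·K); C_land = 1.84×10^6 J/(m²·K).
A ∝ 1/C ⇒ A_land = A_ocean × C_ocean/C_land = 0.263 × 199 = 52.5 K.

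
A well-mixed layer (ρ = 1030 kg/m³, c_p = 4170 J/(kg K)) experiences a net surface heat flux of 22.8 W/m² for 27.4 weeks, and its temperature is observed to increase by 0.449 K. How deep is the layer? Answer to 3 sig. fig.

196 m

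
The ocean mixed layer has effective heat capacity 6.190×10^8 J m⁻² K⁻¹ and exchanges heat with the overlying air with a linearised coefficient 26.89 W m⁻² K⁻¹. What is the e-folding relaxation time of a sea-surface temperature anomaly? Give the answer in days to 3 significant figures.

266 days

Areal heat capacity C = 6.190×10^8 J m⁻² K⁻¹ (given).
Relaxation time τ = C / λ = 6.19×10^8 / 26.89 = 2.30×10^7 s.
In days: 2.30×10^7 s / (86400 s/day) = 266 days.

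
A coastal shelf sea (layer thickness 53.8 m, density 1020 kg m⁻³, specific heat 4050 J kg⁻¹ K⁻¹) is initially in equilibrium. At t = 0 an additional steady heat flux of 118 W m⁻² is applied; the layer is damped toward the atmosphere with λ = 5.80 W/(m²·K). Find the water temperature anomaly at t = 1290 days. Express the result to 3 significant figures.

19.2 K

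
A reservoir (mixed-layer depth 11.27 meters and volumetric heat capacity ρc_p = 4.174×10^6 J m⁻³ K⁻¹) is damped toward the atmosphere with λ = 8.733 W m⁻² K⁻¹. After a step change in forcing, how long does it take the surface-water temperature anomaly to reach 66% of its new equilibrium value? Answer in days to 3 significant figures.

67.3 days

Areal heat capacity C = ρc_p × D = 4.174×10^6 × 11.27 = 4.70×10^7 J/(m^2 K).
τ = C / λ = 4.70×10^7 / 8.733 = 5.39×10^6 s.
Fraction reached: 1 − e^(−t/τ) = 0.66 ⇒ t = −τ ln(1 − 0.66) = τ × 1.08.
t = 5.81×10^6 s = 67.3 days.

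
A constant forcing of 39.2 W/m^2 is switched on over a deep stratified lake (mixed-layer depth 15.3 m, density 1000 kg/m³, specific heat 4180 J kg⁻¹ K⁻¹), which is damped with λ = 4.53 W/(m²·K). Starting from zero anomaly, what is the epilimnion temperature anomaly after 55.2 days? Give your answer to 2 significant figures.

2.5 K

Areal heat capacity C = ρ c_p D = 1000 × 4180 × 15.3 = 6.40×10^7 J m⁻² K⁻¹.
τ = C / λ = 6.40×10^7 / 4.53 = 1.41×10^7 s.
Equilibrium anomaly ΔT_eq = F / λ = 39.2 / 4.53 = 8.65 K.
t = 55.2 days = 4.77×10^6 s, so t/τ = 0.338.
ΔT(t) = ΔT_eq (1 − e^(−t/τ)) = 8.65 × (1 − e^−0.338) = 2.48 K.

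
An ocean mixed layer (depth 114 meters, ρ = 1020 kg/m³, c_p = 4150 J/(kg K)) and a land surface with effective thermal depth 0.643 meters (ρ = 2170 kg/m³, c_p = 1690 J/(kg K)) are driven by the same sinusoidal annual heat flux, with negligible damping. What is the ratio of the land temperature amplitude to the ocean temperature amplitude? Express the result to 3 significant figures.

205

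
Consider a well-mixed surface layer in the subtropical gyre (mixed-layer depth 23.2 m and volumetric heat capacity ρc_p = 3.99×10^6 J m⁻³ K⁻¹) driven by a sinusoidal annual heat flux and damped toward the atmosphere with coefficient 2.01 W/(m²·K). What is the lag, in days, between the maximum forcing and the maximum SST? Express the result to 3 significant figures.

84.9 days

Areal heat capacity C = ρc_p × D = 3.99×10^6 × 23.2 = 9.26×10^7 J/(m²·K).
ω = 2π / 3.15×10^7 s = 1.99×10^-7 s⁻¹.
Phase lag φ = arctan(Cω/λ) = arctan(18.4/2.01) = 1.46 rad.
Time lag = φ / ω = 1.46 / 1.99×10^-7 = 7.34×10^6 s = 84.9 days.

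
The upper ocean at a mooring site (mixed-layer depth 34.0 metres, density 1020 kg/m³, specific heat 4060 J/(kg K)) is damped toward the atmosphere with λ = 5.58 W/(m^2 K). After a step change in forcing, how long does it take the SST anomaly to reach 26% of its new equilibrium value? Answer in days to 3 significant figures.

Areal heat capacity C = ρ c_p D = 1020 × 4060 × 34.0 = 1.41×10^8 J m⁻² K⁻¹.
τ = C / λ = 1.41×10^8 / 5.58 = 2.52×10^7 s.
Fraction reached: 1 − e^(−t/τ) = 0.26 ⇒ t = −τ ln(1 − 0.26) = τ × 0.301.
t = 7.60×10^6 s = 87.9 days.

87.9 days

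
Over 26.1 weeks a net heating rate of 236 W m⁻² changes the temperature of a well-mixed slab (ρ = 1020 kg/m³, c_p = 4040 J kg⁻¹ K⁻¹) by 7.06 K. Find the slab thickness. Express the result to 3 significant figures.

Heat input Q = F Δt = 236 × 1.58×10^7 s = 3.73×10^9 J/m².
Required areal heat capacity C = Q / ΔT = 5.28×10^8 J/(m²·K).
Depth D = C / (ρ c_p) = 5.28×10^8 / (1020 × 4040) = 128 m.

128 m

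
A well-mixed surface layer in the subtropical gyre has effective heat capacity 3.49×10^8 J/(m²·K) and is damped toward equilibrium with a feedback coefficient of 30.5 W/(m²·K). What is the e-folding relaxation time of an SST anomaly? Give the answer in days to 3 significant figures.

Areal heat capacity C = 3.49×10^8 J/(m²·K) (given).
Relaxation time τ = C / λ = 3.49×10^8 / 30.5 = 1.14×10^7 s.
In days: 1.14×10^7 s / (86400 s/day) = 132 days.

132 days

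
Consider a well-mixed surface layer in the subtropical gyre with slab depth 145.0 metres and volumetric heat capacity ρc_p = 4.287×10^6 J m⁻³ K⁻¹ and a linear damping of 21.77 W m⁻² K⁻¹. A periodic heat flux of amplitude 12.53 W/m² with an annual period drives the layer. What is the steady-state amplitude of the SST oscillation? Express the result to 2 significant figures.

0.10 K

Areal heat capacity C = ρc_p × D = 4.287×10^6 × 145.0 = 6.22×10^8 J/(m²·K).
Angular frequency ω = 2π / T = 2π / 3.15×10^7 s = 1.99×10^-7 s⁻¹.
√((Cω)² + λ²) = √((124)² + 21.77²) = 126 W/(m²·K).
Amplitude A = F₀ / √((Cω)²+λ²) = 12.53 / 126 = 0.0996 K.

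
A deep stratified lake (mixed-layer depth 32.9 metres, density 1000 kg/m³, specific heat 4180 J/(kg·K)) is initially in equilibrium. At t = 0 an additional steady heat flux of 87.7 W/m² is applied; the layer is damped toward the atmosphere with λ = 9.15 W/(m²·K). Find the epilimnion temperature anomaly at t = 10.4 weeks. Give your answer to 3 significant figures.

3.28 K

Areal heat capacity C = ρ c_p D = 1000 × 4180 × 32.9 = 1.38×10^8 J m⁻² K⁻¹.
τ = C / λ = 1.38×10^8 / 9.15 = 1.50×10^7 s.
Equilibrium anomaly ΔT_eq = F / λ = 87.7 / 9.15 = 9.58 K.
t = 10.4 weeks = 6.29×10^6 s, so t/τ = 0.418.
ΔT(t) = ΔT_eq (1 − e^(−t/τ)) = 9.58 × (1 − e^−0.418) = 3.28 K.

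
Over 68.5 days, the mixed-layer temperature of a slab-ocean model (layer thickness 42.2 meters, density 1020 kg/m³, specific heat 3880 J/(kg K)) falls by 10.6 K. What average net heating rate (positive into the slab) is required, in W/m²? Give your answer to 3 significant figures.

-299

Areal heat capacity C = ρ c_p D = 1020 × 3880 × 42.2 = 1.67×10^8 J/(m²·K).
Required heat per unit area: Q = C ΔT = 1.67×10^8 × -10.6 = -1.77×10^9 J/m².
Flux F = Q / Δt = -1.77×10^9 / 5.92×10^6 s = -299 W/m².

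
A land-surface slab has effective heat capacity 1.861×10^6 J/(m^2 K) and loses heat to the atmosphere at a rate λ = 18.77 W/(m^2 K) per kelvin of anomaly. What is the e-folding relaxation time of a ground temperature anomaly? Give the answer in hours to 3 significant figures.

Areal heat capacity C = 1.861×10^6 J/(m^2 K) (given).
Relaxation time τ = C / λ = 1.86×10^6 / 18.77 = 99100 s.
In hours: 99100 s / (3600 s/hour) = 27.5 hours.

27.5 hours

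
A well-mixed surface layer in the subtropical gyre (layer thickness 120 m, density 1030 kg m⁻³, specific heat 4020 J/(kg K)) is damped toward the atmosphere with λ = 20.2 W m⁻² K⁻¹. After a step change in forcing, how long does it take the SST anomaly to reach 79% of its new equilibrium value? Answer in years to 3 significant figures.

1.22 years

Areal heat capacity C = ρ c_p D = 1030 × 4020 × 120 = 4.97×10^8 J/(m^2 K).
τ = C / λ = 4.97×10^8 / 20.2 = 2.46×10^7 s.
Fraction reached: 1 − e^(−t/τ) = 0.79 ⇒ t = −τ ln(1 − 0.79) = τ × 1.56.
t = 3.84×10^7 s = 1.22 years.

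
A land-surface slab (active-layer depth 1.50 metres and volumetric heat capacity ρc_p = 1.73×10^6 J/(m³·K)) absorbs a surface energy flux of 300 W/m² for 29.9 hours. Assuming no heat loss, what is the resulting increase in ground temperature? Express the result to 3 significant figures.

12.4 K

Areal heat capacity C = ρc_p × D = 1.73×10^6 × 1.50 = 2.60×10^6 J/(m²·K).
Net heat input Q = F Δt = 300 × (29.9 hours × 3600 s/hour) = 3.23×10^7 J/m².
ΔT = Q / C = 3.23×10^7 / 2.60×10^6 = 12.4 K.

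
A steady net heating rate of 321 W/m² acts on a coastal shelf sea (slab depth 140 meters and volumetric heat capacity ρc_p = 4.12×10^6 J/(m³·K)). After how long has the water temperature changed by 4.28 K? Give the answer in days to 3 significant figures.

89.0 days

Areal heat capacity C = ρc_p × D = 4.12×10^6 × 140 = 5.77×10^8 J/(m^2 K).
Time required: Δt = C ΔT / F = 5.77×10^8 × 4.28 / 321 = 7.69×10^6 s.
In days: 7.69×10^6 s / (86400 s/day) = 89.0 days.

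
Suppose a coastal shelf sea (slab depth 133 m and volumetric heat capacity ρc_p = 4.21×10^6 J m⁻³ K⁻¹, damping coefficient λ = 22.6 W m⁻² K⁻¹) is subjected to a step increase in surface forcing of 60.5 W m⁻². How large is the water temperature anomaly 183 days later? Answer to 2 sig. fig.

1.3 K

Areal heat capacity C = ρc_p × D = 4.21×10^6 × 133 = 5.60×10^8 J/(m²·K).
τ = C / λ = 5.60×10^8 / 22.6 = 2.48×10^7 s.
Equilibrium anomaly ΔT_eq = F / λ = 60.5 / 22.6 = 2.68 K.
t = 183 days = 1.58×10^7 s, so t/τ = 0.638.
ΔT(t) = ΔT_eq (1 − e^(−t/τ)) = 2.68 × (1 − e^−0.638) = 1.26 K.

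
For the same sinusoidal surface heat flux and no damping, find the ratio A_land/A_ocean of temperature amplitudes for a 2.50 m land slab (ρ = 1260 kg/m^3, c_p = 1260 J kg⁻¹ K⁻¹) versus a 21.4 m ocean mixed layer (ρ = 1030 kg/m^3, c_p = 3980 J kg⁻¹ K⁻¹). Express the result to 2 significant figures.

C_ocean = 1030 × 3980 × 21.4 = 8.77×10^7 J/(m²·K).
C_land = 1260 × 1260 × 2.50 = 3.97×10^6 J/(m²·K).
Undamped amplitude ∝ 1/C, so A_land/A_ocean = C_ocean/C_land = 22.1.

22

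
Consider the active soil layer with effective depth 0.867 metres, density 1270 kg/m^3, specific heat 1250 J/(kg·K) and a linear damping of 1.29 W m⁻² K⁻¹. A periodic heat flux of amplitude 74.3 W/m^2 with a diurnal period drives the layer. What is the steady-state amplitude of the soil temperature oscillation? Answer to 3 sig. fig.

0.742 K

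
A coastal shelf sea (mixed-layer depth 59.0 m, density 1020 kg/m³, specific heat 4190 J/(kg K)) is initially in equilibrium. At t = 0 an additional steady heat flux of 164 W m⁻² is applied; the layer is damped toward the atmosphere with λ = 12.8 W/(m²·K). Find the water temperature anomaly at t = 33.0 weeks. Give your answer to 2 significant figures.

Areal heat capacity C = ρ c_p D = 1020 × 4190 × 59.0 = 2.52×10^8 J m⁻² K⁻¹.
τ = C / λ = 2.52×10^8 / 12.8 = 1.97×10^7 s.
Equilibrium anomaly ΔT_eq = F / λ = 164 / 12.8 = 12.8 K.
t = 33.0 weeks = 2.00×10^7 s, so t/τ = 1.01.
ΔT(t) = ΔT_eq (1 − e^(−t/τ)) = 12.8 × (1 − e^−1.01) = 8.16 K.

8.2 K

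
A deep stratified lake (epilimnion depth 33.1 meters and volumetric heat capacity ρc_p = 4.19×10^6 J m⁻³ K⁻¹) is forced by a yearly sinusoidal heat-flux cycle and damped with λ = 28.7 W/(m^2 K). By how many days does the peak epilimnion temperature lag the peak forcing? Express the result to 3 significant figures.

Areal heat capacity C = ρc_p × D = 4.19×10^6 × 33.1 = 1.39×10^8 J/(m^2 K).
ω = 2π / 3.15×10^7 s = 1.99×10^-7 s⁻¹.
Phase lag φ = arctan(Cω/λ) = arctan(27.6/28.7) = 0.766 rad.
Time lag = φ / ω = 0.766 / 1.99×10^-7 = 3.85×10^6 s = 44.5 days.

44.5 days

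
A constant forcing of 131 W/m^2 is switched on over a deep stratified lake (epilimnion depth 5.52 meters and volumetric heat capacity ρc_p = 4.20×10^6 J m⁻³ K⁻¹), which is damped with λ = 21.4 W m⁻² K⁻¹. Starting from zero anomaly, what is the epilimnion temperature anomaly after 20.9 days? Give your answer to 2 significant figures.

5.0 K

Areal heat capacity C = ρc_p × D = 4.20×10^6 × 5.52 = 2.32×10^7 J/(m²·K).
τ = C / λ = 2.32×10^7 / 21.4 = 1.08×10^6 s.
Equilibrium anomaly ΔT_eq = F / λ = 131 / 21.4 = 6.12 K.
t = 20.9 days = 1.81×10^6 s, so t/τ = 1.67.
ΔT(t) = ΔT_eq (1 − e^(−t/τ)) = 6.12 × (1 − e^−1.67) = 4.97 K.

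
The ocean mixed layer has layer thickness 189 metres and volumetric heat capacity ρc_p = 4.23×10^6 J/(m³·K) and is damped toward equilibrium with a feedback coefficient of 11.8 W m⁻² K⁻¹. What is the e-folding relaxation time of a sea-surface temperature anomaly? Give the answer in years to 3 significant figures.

2.15 years

Areal heat capacity C = ρc_p × D = 4.23×10^6 × 189 = 7.99×10^8 J/(m^2 K).
Relaxation time τ = C / λ = 7.99×10^8 / 11.8 = 6.78×10^7 s.
In years: 6.78×10^7 s / (3.156×10^7 s/year) = 2.15 years.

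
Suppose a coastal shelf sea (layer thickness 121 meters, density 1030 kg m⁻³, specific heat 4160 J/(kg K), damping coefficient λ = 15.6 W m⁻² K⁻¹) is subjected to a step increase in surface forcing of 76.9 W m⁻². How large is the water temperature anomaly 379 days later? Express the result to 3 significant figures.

Areal heat capacity C = ρ c_p D = 1030 × 4160 × 121 = 5.18×10^8 J m⁻² K⁻¹.
τ = C / λ = 5.18×10^8 / 15.6 = 3.32×10^7 s.
Equilibrium anomaly ΔT_eq = F / λ = 76.9 / 15.6 = 4.93 K.
t = 379 days = 3.27×10^7 s, so t/τ = 0.985.
ΔT(t) = ΔT_eq (1 − e^(−t/τ)) = 4.93 × (1 − e^−0.985) = 3.09 K.

3.09 K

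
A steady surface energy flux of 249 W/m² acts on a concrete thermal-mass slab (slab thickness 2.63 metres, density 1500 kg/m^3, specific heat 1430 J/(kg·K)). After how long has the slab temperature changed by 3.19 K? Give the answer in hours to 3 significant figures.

20.1 hours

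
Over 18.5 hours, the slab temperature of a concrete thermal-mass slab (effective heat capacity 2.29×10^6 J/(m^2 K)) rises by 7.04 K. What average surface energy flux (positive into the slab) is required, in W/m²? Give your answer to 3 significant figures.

242

Areal heat capacity C = 2.29×10^6 J/(m^2 K) (given).
Required heat per unit area: Q = C ΔT = 2.29×10^6 × 7.04 = 1.61×10^7 J/m².
Flux F = Q / Δt = 1.61×10^7 / 66600 s = 242 W/m².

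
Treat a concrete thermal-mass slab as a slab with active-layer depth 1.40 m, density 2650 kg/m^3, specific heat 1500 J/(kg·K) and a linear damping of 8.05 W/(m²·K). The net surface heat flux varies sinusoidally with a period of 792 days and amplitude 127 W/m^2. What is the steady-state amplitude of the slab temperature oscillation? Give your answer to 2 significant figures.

16 K

Areal heat capacity C = ρ c_p D = 2650 × 1500 × 1.40 = 5.56×10^6 J/(m^2 K).
Angular frequency ω = 2π / T = 2π / 6.84×10^7 s = 9.18×10^-8 s⁻¹.
√((Cω)² + λ²) = √((0.511)² + 8.05²) = 8.07 W/(m²·K).
Amplitude A = F₀ / √((Cω)²+λ²) = 127 / 8.07 = 15.7 K.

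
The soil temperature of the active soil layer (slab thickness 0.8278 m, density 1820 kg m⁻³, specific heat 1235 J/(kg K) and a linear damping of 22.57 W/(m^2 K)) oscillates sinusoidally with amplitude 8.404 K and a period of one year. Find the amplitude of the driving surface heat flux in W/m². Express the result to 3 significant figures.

Areal heat capacity C = ρ c_p D = 1820 × 1235 × 0.8278 = 1.86×10^6 J/(m^2 K).
ω = 2π / 3.15×10^7 s = 1.99×10^-7 s⁻¹.
√((Cω)² + λ²) = √((0.371)² + 22.57²) = 22.6 W/(m²·K).
F₀ = A × √((Cω)²+λ²) = 8.404 × 22.6 = 190 W/m².

190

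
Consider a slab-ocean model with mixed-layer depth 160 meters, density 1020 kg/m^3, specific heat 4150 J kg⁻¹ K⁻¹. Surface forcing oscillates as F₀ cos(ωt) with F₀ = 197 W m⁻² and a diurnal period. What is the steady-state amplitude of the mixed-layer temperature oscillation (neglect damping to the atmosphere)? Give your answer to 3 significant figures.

Areal heat capacity C = ρ c_p D = 1020 × 4150 × 160 = 6.77×10^8 J/(m²·K).
Angular frequency ω = 2π / T = 2π / 86400 s = 7.27×10^-5 s⁻¹.
Cω = 6.77×10^8 × 7.27×10^-5 = 49300 W/(m²·K).
Amplitude A = F₀ / (Cω) = 197 / 49300 = 0.00400 K.

0.00400 K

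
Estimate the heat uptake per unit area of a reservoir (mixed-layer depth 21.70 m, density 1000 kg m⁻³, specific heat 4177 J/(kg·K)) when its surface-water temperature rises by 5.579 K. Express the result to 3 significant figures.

5.06×10^8

Areal heat capacity C = ρ c_p D = 1000 × 4177 × 21.70 = 9.06×10^7 J m⁻² K⁻¹.
ΔQ = C ΔT = 9.06×10^7 × 5.579 = 5.06×10^8 J/m².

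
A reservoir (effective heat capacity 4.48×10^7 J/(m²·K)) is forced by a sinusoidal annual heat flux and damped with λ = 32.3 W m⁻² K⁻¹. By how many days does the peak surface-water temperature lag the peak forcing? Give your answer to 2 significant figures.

16 days

Areal heat capacity C = 4.48×10^7 J/(m²·K) (given).
ω = 2π / 3.15×10^7 s = 1.99×10^-7 s⁻¹.
Phase lag φ = arctan(Cω/λ) = arctan(8.93/32.3) = 0.270 rad.
Time lag = φ / ω = 0.270 / 1.99×10^-7 = 1.35×10^6 s = 15.7 days.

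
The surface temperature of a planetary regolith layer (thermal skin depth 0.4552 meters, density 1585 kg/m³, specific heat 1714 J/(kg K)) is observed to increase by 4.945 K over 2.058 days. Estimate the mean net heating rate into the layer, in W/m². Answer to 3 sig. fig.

34.4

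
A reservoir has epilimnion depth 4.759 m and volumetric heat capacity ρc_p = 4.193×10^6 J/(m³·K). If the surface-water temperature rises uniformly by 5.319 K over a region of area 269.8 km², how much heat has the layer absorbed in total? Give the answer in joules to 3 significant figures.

2.86×10^16 J

Areal heat capacity C = ρc_p × D = 4.193×10^6 × 4.759 = 2.00×10^7 J m⁻² K⁻¹.
Heat per unit area: q = C ΔT = 2.00×10^7 × 5.319 = 1.06×10^8 J/m².
Total heat: Q = q × A = 1.06×10^8 × (269.8 × 10⁶ m²) = 2.86×10^16 J.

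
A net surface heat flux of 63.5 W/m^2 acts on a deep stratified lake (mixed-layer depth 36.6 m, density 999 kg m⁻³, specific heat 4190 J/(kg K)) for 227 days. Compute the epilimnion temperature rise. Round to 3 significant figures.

8.13 K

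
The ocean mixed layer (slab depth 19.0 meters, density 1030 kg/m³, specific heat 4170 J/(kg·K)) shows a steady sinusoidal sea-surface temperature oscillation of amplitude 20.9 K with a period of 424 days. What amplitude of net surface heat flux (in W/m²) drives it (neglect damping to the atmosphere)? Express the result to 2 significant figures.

290

Areal heat capacity C = ρ c_p D = 1030 × 4170 × 19.0 = 8.16×10^7 J/(m^2 K).
ω = 2π / 3.66×10^7 s = 1.72×10^-7 s⁻¹.
Cω = 8.16×10^7 × 1.72×10^-7 = 14.0 W/(m²·K).
F₀ = A × Cω = 20.9 × 14.0 = 293 W/m².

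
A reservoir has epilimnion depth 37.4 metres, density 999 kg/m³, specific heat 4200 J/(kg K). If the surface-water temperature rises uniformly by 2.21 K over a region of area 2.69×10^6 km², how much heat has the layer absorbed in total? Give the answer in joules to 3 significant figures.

Areal heat capacity C = ρ c_p D = 999 × 4200 × 37.4 = 1.57×10^8 J/(m²·K).
Heat per unit area: q = C ΔT = 1.57×10^8 × 2.21 = 3.47×10^8 J/m².
Total heat: Q = q × A = 3.47×10^8 × (2.69×10^6 × 10⁶ m²) = 9.33×10^20 J.

9.33×10^20 J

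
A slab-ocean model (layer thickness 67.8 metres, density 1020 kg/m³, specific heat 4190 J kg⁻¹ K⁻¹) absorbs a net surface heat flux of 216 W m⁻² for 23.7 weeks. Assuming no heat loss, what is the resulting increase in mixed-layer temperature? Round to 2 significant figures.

11 K

Areal heat capacity C = ρ c_p D = 1020 × 4190 × 67.8 = 2.90×10^8 J/(m^2 K).
Net heat input Q = F Δt = 216 × (23.7 weeks × 6.048×10^5 s/week) = 3.10×10^9 J/m².
ΔT = Q / C = 3.10×10^9 / 2.90×10^8 = 10.7 K.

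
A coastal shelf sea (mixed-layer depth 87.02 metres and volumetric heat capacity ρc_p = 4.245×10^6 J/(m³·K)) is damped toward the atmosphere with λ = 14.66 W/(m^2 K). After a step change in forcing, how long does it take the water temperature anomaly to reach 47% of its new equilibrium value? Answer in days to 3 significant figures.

185 days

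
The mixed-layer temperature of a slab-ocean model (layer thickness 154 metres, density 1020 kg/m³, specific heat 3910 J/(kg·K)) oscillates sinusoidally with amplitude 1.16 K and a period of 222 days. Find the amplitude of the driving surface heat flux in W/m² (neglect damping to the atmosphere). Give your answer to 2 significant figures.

Areal heat capacity C = ρ c_p D = 1020 × 3910 × 154 = 6.14×10^8 J/(m²·K).
ω = 2π / 1.92×10^7 s = 3.28×10^-7 s⁻¹.
Cω = 6.14×10^8 × 3.28×10^-7 = 201 W/(m²·K).
F₀ = A × Cω = 1.16 × 201 = 233 W/m².

230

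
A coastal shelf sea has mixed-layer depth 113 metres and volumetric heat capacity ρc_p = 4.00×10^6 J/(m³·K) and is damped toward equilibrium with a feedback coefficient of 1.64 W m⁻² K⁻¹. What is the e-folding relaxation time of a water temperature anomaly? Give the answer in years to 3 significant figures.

Areal heat capacity C = ρc_p × D = 4.00×10^6 × 113 = 4.52×10^8 J/(m^2 K).
Relaxation time τ = C / λ = 4.52×10^8 / 1.64 = 2.76×10^8 s.
In years: 2.76×10^8 s / (3.156×10^7 s/year) = 8.73 years.

8.73 years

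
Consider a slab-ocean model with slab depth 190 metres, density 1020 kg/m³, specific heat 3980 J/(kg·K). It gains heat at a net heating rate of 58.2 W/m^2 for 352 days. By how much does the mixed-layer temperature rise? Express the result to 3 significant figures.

Areal heat capacity C = ρ c_p D = 1020 × 3980 × 190 = 7.71×10^8 J/(m²·K).
Net heat input Q = F Δt = 58.2 × (352 days × 86400 s/day) = 1.77×10^9 J/m².
ΔT = Q / C = 1.77×10^9 / 7.71×10^8 = 2.29 K.

2.29 K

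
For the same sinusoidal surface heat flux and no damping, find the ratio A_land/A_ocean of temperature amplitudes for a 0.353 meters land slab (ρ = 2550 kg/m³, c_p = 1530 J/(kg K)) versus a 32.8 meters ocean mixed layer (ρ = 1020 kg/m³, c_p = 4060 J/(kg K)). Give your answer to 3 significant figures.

C_ocean = 1020 × 4060 × 32.8 = 1.36×10^8 J/(m²·K).
C_land = 2550 × 1530 × 0.353 = 1.38×10^6 J/(m²·K).
Undamped amplitude ∝ 1/C, so A_land/A_ocean = C_ocean/C_land = 98.6.

98.6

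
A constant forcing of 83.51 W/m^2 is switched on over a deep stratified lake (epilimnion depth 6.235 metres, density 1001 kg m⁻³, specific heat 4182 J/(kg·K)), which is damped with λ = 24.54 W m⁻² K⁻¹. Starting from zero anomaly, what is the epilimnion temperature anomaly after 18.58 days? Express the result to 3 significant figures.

Areal heat capacity C = ρ c_p D = 1001 × 4182 × 6.235 = 2.61×10^7 J m⁻² K⁻¹.
τ = C / λ = 2.61×10^7 / 24.54 = 1.06×10^6 s.
Equilibrium anomaly ΔT_eq = F / λ = 83.51 / 24.54 = 3.40 K.
t = 18.58 days = 1.61×10^6 s, so t/τ = 1.51.
ΔT(t) = ΔT_eq (1 − e^(−t/τ)) = 3.40 × (1 − e^−1.51) = 2.65 K.

2.65 K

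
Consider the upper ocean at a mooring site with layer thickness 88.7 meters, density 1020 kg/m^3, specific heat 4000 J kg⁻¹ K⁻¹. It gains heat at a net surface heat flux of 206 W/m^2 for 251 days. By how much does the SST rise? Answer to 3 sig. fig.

Areal heat capacity C = ρ c_p D = 1020 × 4000 × 88.7 = 3.62×10^8 J/(m²·K).
Net heat input Q = F Δt = 206 × (251 days × 86400 s/day) = 4.47×10^9 J/m².
ΔT = Q / C = 4.47×10^9 / 3.62×10^8 = 12.3 K.

12.3 K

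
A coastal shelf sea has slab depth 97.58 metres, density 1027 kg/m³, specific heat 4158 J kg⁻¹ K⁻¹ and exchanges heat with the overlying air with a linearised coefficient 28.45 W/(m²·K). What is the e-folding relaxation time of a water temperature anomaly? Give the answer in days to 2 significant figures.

Areal heat capacity C = ρ c_p D = 1027 × 4158 × 97.58 = 4.17×10^8 J m⁻² K⁻¹.
Relaxation time τ = C / λ = 4.17×10^8 / 28.45 = 1.46×10^7 s.
In days: 1.46×10^7 s / (86400 s/day) = 170 days.

170 days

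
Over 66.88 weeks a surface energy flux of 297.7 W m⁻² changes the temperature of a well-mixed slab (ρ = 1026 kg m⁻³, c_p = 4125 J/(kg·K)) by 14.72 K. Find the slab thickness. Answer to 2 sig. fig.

190 m

Heat input Q = F Δt = 297.7 × 4.04×10^7 s = 1.20×10^10 J/m².
Required areal heat capacity C = Q / ΔT = 8.18×10^8 J/(m²·K).
Depth D = C / (ρ c_p) = 8.18×10^8 / (1026 × 4125) = 193 m.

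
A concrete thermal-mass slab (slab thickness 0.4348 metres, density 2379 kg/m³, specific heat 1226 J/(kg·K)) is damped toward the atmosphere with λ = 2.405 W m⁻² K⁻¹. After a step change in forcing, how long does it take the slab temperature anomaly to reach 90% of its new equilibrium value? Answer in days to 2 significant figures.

Areal heat capacity C = ρ c_p D = 2379 × 1226 × 0.4348 = 1.27×10^6 J/(m^2 K).
τ = C / λ = 1.27×10^6 / 2.405 = 5.27×10^5 s.
Fraction reached: 1 − e^(−t/τ) = 0.90 ⇒ t = −τ ln(1 − 0.90) = τ × 2.30.
t = 1.21×10^6 s = 14.1 days.

14 days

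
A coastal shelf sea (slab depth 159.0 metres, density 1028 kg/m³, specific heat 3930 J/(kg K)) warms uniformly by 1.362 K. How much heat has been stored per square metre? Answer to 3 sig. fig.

8.75×10^8

Areal heat capacity C = ρ c_p D = 1028 × 3930 × 159.0 = 6.42×10^8 J/(m²·K).
ΔQ = C ΔT = 6.42×10^8 × 1.362 = 8.75×10^8 J/m².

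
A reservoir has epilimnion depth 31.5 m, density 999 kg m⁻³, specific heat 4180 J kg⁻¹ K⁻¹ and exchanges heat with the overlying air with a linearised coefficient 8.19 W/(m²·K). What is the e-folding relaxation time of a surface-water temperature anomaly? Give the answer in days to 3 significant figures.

186 days

Areal heat capacity C = ρ c_p D = 999 × 4180 × 31.5 = 1.32×10^8 J/(m^2 K).
Relaxation time τ = C / λ = 1.32×10^8 / 8.19 = 1.61×10^7 s.
In days: 1.61×10^7 s / (86400 s/day) = 186 days.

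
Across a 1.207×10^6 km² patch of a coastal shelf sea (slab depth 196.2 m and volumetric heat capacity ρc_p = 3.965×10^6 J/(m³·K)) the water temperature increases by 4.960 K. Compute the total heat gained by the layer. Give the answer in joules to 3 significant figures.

4.66×10^21 J

Areal heat capacity C = ρc_p × D = 3.965×10^6 × 196.2 = 7.78×10^8 J m⁻² K⁻¹.
Heat per unit area: q = C ΔT = 7.78×10^8 × 4.960 = 3.86×10^9 J/m².
Total heat: Q = q × A = 3.86×10^9 × (1.207×10^6 × 10⁶ m²) = 4.66×10^21 J.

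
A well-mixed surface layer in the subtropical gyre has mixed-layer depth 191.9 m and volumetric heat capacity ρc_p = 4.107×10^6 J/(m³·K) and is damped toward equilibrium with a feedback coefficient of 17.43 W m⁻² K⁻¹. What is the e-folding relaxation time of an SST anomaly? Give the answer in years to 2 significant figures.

Areal heat capacity C = ρc_p × D = 4.107×10^6 × 191.9 = 7.88×10^8 J m⁻² K⁻¹.
Relaxation time τ = C / λ = 7.88×10^8 / 17.43 = 4.52×10^7 s.
In years: 4.52×10^7 s / (3.156×10^7 s/year) = 1.43 years.

1.4 years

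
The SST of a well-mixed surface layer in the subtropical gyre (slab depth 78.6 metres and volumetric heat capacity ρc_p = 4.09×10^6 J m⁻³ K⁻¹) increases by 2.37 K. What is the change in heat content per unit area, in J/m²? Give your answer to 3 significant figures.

7.62×10^8

Areal heat capacity C = ρc_p × D = 4.09×10^6 × 78.6 = 3.21×10^8 J/(m^2 K).
ΔQ = C ΔT = 3.21×10^8 × 2.37 = 7.62×10^8 J/m².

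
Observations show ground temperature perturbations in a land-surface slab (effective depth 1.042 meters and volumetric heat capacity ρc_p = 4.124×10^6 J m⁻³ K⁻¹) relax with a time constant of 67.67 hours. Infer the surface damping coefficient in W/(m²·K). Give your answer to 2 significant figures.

Areal heat capacity C = ρc_p × D = 4.124×10^6 × 1.042 = 4.30×10^6 J/(m²·K).
τ = 67.67 hours = 2.44×10^5 s.
λ = C / τ = 4.30×10^6 / 2.44×10^5 = 17.6 W/(m²·K).

18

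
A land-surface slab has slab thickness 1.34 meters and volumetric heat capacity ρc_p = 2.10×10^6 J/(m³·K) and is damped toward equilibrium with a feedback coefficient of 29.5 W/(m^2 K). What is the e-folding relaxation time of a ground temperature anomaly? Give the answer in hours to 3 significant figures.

26.5 hours

Areal heat capacity C = ρc_p × D = 2.10×10^6 × 1.34 = 2.81×10^6 J/(m^2 K).
Relaxation time τ = C / λ = 2.81×10^6 / 29.5 = 95400 s.
In hours: 95400 s / (3600 s/hour) = 26.5 hours.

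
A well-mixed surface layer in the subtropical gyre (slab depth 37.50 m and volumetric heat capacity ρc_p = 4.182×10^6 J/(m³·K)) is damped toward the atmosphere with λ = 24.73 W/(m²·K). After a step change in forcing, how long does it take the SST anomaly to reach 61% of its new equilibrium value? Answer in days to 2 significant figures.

Areal heat capacity C = ρc_p × D = 4.182×10^6 × 37.50 = 1.57×10^8 J/(m²·K).
τ = C / λ = 1.57×10^8 / 24.73 = 6.34×10^6 s.
Fraction reached: 1 − e^(−t/τ) = 0.61 ⇒ t = −τ ln(1 − 0.61) = τ × 0.942.
t = 5.97×10^6 s = 69.1 days.

69 days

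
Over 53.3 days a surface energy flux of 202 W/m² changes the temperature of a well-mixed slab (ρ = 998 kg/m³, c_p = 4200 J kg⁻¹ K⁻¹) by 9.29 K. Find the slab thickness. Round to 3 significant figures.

23.9 m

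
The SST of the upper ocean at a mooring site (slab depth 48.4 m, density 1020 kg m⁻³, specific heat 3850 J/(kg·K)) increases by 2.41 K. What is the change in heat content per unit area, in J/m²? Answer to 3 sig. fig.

Areal heat capacity C = ρ c_p D = 1020 × 3850 × 48.4 = 1.90×10^8 J/(m^2 K).
ΔQ = C ΔT = 1.90×10^8 × 2.41 = 4.58×10^8 J/m².

4.58×10^8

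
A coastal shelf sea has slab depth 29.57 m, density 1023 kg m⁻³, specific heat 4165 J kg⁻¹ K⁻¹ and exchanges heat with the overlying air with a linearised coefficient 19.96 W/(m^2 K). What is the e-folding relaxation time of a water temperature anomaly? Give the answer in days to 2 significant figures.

73 days

Areal heat capacity C = ρ c_p D = 1023 × 4165 × 29.57 = 1.26×10^8 J/(m²·K).
Relaxation time τ = C / λ = 1.26×10^8 / 19.96 = 6.31×10^6 s.
In days: 6.31×10^6 s / (86400 s/day) = 73.1 days.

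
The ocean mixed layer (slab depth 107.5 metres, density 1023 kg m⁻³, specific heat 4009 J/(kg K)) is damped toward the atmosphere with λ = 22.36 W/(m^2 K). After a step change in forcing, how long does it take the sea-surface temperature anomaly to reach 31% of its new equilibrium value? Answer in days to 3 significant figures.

Areal heat capacity C = ρ c_p D = 1023 × 4009 × 107.5 = 4.41×10^8 J/(m²·K).
τ = C / λ = 4.41×10^8 / 22.36 = 1.97×10^7 s.
Fraction reached: 1 − e^(−t/τ) = 0.31 ⇒ t = −τ ln(1 − 0.31) = τ × 0.371.
t = 7.32×10^6 s = 84.7 days.

84.7 days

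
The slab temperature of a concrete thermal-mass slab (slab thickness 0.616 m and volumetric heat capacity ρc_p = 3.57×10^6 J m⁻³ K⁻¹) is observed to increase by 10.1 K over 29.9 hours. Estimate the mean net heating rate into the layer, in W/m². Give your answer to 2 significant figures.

210

Areal heat capacity C = ρc_p × D = 3.57×10^6 × 0.616 = 2.20×10^6 J/(m²·K).
Required heat per unit area: Q = C ΔT = 2.20×10^6 × 10.1 = 2.22×10^7 J/m².
Flux F = Q / Δt = 2.22×10^7 / 1.08×10^5 s = 206 W/m².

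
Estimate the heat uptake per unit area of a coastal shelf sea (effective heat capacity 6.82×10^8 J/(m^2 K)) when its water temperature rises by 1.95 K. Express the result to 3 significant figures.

1.33×10^9

Areal heat capacity C = 6.82×10^8 J/(m^2 K) (given).
ΔQ = C ΔT = 6.82×10^8 × 1.95 = 1.33×10^9 J/m².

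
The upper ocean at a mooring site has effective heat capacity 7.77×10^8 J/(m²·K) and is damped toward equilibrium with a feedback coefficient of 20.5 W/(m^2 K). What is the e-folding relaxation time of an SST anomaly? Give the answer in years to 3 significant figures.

Areal heat capacity C = 7.77×10^8 J/(m²·K) (given).
Relaxation time τ = C / λ = 7.77×10^8 / 20.5 = 3.79×10^7 s.
In years: 3.79×10^7 s / (3.156×10^7 s/year) = 1.20 years.

1.20 years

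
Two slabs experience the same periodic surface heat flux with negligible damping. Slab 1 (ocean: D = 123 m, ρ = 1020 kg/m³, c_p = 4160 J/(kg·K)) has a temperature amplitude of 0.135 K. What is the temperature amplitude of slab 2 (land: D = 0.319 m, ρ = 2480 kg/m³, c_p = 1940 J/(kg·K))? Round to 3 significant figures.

45.9 K

C_ocean = 5.22×10^8 J/(m²·K); C_land = 1.53×10^6 J/(m²·K).
A ∝ 1/C ⇒ A_land = A_ocean × C_ocean/C_land = 0.135 × 340 = 45.9 K.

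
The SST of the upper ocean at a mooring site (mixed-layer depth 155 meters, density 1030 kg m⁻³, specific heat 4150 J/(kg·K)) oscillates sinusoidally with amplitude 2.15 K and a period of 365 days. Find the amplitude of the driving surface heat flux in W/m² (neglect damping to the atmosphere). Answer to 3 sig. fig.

284

Areal heat capacity C = ρ c_p D = 1030 × 4150 × 155 = 6.63×10^8 J/(m^2 K).
ω = 2π / 3.15×10^7 s = 1.99×10^-7 s⁻¹.
Cω = 6.63×10^8 × 1.99×10^-7 = 132 W/(m²·K).
F₀ = A × Cω = 2.15 × 132 = 284 W/m².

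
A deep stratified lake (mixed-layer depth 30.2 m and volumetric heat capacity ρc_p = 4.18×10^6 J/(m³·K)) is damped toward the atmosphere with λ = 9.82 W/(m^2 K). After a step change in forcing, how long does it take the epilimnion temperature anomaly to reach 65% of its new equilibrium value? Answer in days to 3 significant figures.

Areal heat capacity C = ρc_p × D = 4.18×10^6 × 30.2 = 1.26×10^8 J m⁻² K⁻¹.
τ = C / λ = 1.26×10^8 / 9.82 = 1.29×10^7 s.
Fraction reached: 1 − e^(−t/τ) = 0.65 ⇒ t = −τ ln(1 − 0.65) = τ × 1.05.
t = 1.35×10^7 s = 156 days.

156 days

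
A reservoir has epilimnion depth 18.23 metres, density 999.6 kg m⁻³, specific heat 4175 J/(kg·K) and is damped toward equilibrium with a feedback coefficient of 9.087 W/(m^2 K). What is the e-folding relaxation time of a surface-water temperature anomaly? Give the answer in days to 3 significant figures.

96.9 days

Areal heat capacity C = ρ c_p D = 999.6 × 4175 × 18.23 = 7.61×10^7 J m⁻² K⁻¹.
Relaxation time τ = C / λ = 7.61×10^7 / 9.087 = 8.37×10^6 s.
In days: 8.37×10^6 s / (86400 s/day) = 96.9 days.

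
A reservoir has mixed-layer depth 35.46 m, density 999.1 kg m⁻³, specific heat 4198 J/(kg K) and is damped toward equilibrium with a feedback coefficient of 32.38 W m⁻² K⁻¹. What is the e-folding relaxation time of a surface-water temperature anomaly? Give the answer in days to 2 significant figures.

53 days

Areal heat capacity C = ρ c_p D = 999.1 × 4198 × 35.46 = 1.49×10^8 J/(m^2 K).
Relaxation time τ = C / λ = 1.49×10^8 / 32.38 = 4.59×10^6 s.
In days: 4.59×10^6 s / (86400 s/day) = 53.2 days.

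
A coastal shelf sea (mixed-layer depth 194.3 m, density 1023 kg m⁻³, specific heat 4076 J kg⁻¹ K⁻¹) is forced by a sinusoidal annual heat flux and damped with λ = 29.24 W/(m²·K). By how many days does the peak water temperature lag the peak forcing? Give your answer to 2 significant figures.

81 days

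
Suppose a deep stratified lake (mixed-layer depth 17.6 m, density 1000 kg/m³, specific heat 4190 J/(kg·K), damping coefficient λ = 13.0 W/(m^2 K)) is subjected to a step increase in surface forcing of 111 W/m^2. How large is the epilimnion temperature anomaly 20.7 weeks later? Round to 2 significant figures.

7.6 K

Areal heat capacity C = ρ c_p D = 1000 × 4190 × 17.6 = 7.37×10^7 J m⁻² K⁻¹.
τ = C / λ = 7.37×10^7 / 13.0 = 5.67×10^6 s.
Equilibrium anomaly ΔT_eq = F / λ = 111 / 13.0 = 8.54 K.
t = 20.7 weeks = 1.25×10^7 s, so t/τ = 2.21.
ΔT(t) = ΔT_eq (1 − e^(−t/τ)) = 8.54 × (1 − e^−2.21) = 7.60 K.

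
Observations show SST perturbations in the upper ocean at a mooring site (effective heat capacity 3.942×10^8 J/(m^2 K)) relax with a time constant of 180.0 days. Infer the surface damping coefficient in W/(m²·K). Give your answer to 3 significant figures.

Areal heat capacity C = 3.942×10^8 J/(m^2 K) (given).
τ = 180.0 days = 1.56×10^7 s.
λ = C / τ = 3.94×10^8 / 1.56×10^7 = 25.3 W/(m²·K).

25.3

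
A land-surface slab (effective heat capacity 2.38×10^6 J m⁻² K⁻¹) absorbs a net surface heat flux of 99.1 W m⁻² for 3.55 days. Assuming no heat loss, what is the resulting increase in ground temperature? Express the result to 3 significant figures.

Areal heat capacity C = 2.38×10^6 J m⁻² K⁻¹ (given).
Net heat input Q = F Δt = 99.1 × (3.55 days × 86400 s/day) = 3.04×10^7 J/m².
ΔT = Q / C = 3.04×10^7 / 2.38×10^6 = 12.8 K.

12.8 K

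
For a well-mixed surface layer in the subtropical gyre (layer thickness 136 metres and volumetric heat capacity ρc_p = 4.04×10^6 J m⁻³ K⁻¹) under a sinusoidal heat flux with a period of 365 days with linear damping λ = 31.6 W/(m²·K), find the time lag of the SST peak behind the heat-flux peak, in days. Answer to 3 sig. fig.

74.9 days

Areal heat capacity C = ρc_p × D = 4.04×10^6 × 136 = 5.49×10^8 J m⁻² K⁻¹.
ω = 2π / 3.15×10^7 s = 1.99×10^-7 s⁻¹.
Phase lag φ = arctan(Cω/λ) = arctan(109/31.6) = 1.29 rad.
Time lag = φ / ω = 1.29 / 1.99×10^-7 = 6.47×10^6 s = 74.9 days.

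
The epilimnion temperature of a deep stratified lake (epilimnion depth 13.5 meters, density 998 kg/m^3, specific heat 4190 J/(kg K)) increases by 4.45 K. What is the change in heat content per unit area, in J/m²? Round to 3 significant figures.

Areal heat capacity C = ρ c_p D = 998 × 4190 × 13.5 = 5.65×10^7 J m⁻² K⁻¹.
ΔQ = C ΔT = 5.65×10^7 × 4.45 = 2.51×10^8 J/m².

2.51×10^8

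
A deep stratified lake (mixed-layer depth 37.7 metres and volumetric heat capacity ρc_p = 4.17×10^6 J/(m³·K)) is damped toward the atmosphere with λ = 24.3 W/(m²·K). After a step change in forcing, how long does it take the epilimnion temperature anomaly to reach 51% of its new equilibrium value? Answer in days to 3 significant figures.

53.4 days

Areal heat capacity C = ρc_p × D = 4.17×10^6 × 37.7 = 1.57×10^8 J/(m²·K).
τ = C / λ = 1.57×10^8 / 24.3 = 6.47×10^6 s.
Fraction reached: 1 − e^(−t/τ) = 0.51 ⇒ t = −τ ln(1 − 0.51) = τ × 0.713.
t = 4.62×10^6 s = 53.4 days.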